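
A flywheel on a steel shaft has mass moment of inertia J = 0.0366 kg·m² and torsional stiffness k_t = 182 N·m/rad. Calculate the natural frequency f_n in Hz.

ω_n = √(k_t/J) = √(182/0.0366) = √4973 = 70.52 rad/s.
f_n = ω_n/(2π) = 70.52/6.283 = 11.22 Hz.

11.2 Hz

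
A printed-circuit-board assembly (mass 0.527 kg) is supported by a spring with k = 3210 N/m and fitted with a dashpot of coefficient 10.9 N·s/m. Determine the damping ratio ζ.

ω_n = √(k/m) = √(3210/0.527) = 78.05 rad/s.
Critical damping c_c = 2√(k·m) = 2√(3210 × 0.527) = 82.26 N·s/m, so ζ = c/c_c = 10.9/82.26 = 0.1325.

0.133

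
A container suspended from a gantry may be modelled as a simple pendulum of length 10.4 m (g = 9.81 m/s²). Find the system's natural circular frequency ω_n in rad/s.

0.971 rad/s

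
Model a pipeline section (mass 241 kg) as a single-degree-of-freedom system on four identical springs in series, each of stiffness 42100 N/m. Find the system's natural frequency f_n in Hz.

Series springs: 1/k_eq = 4/42100, so k_eq = 42100/4 = 10520 N/m.
ω_n = √(k_eq/m) = √(10520/241) = √43.67 = 6.608 rad/s.
f_n = ω_n/(2π) = 6.608/6.283 = 1.052 Hz.

1.05 Hz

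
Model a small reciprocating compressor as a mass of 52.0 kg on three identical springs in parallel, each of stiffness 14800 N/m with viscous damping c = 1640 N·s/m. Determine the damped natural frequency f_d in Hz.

3.92 Hz

Parallel springs add: k_eq = 3 × 14800 = 44400 N/m.
ω_n = √(k_eq/m) = √(44400/52.0) = 29.22 rad/s.
Critical damping c_c = 2√(k_eq·m) = 2√(44400 × 52.0) = 3039 N·s/m, so ζ = c/c_c = 1640/3039 = 0.5397.
ω_d = ω_n√(1 − ζ²) = 29.22 × √(1 − 0.291) = 24.60 rad/s.
f_d = ω_d/(2π) = 3.915 Hz.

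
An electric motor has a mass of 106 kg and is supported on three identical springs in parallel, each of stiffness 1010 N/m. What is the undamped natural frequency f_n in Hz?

0.851 Hz

Parallel springs add: k_eq = 3 × 1010 = 3030 N/m.
ω_n = √(k_eq/m) = √(3030/106) = √28.58 = 5.346 rad/s.
f_n = ω_n/(2π) = 5.346/6.283 = 0.8509 Hz.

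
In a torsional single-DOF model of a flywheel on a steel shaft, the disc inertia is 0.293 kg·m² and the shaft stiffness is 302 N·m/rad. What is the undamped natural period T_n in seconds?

0.196 s

ω_n = √(k_t/J) = √(302/0.293) = √1031 = 32.10 rad/s.
T_n = 2π/ω_n = 6.283/32.10 = 0.1957 s.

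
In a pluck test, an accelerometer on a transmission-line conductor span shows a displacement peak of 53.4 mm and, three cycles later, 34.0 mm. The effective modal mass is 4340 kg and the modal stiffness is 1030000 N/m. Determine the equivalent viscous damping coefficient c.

Logarithmic decrement δ = (1/n)·ln(x₀/x_n) = (1/3)·ln(53.4/34.0) = (1/3)·ln(1.571) = 0.1505.
ζ = δ/√(4π² + δ²) = 0.1505/√(39.48 + 0.0226) = 0.1505/6.285 = 0.02394.
c = ζ · 2√(km) = 0.02394 × 2√(1030000 × 4340) = 0.02394 × 133700 = 3202 N·s/m.

3200 N·s/m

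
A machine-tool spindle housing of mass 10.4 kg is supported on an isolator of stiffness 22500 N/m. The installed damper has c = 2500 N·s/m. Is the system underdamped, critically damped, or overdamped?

overdamped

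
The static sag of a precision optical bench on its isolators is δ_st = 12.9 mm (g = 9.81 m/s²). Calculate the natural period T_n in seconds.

ω_n = √(g/δ_st) = √(9.81/0.0129) = √760.5 = 27.58 rad/s.
T_n = 2π/ω_n = 6.283/27.58 = 0.2278 s.

0.228 s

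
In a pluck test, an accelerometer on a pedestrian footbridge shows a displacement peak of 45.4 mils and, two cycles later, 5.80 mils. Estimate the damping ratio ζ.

0.162

Logarithmic decrement δ = (1/n)·ln(x₀/x_n) = (1/2)·ln(45.4/5.80) = (1/2)·ln(7.828) = 1.029.
ζ = δ/√(4π² + δ²) = 1.029/√(39.48 + 1.06) = 1.029/6.367 = 0.1616.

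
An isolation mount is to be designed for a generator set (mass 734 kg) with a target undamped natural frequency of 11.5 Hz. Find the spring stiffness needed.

ω_n = 2πf_n = 2π × 11.5 = 72.26 rad/s.
k = m·ω_n² = 734 × 72.26² = 734 × 5221 = 3832000 N/m.

3830000 N/m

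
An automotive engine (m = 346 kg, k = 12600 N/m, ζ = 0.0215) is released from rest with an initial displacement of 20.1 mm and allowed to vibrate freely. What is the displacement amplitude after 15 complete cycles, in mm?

2.65 mm

Logarithmic decrement δ = 2πζ/√(1 − ζ²) = 2π × 0.02150/√(1 − 0.000462) = 0.1351.
After n cycles, x_n/x₀ = e^(−nδ), so x_15 = 20.1 × e^(−15 × 0.1351) = 20.1 × 0.1318 = 2.648 mm.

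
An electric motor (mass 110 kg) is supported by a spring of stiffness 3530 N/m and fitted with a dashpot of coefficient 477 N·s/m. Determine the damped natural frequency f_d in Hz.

0.833 Hz

ω_n = √(k/m) = √(3530/110) = 5.665 rad/s.
Critical damping c_c = 2√(k·m) = 2√(3530 × 110) = 1246 N·s/m, so ζ = c/c_c = 477/1246 = 0.3827.
ω_d = ω_n√(1 − ζ²) = 5.665 × √(1 − 0.146) = 5.234 rad/s.
f_d = ω_d/(2π) = 0.8329 Hz.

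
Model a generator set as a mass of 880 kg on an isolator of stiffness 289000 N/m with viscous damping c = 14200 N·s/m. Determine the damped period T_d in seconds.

0.387 s

ω_n = √(k/m) = √(289000/880) = 18.12 rad/s.
Critical damping c_c = 2√(k·m) = 2√(289000 × 880) = 31890 N·s/m, so ζ = c/c_c = 14200/31890 = 0.4452.
ω_d = ω_n√(1 − ζ²) = 18.12 × √(1 − 0.198) = 16.23 rad/s.
T_d = 2π/ω_d = 0.3872 s.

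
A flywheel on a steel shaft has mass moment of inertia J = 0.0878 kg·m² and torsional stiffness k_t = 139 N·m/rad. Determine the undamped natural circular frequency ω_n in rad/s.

ω_n = √(k_t/J) = √(139/0.0878) = √1583 = 39.79 rad/s.

39.8 rad/s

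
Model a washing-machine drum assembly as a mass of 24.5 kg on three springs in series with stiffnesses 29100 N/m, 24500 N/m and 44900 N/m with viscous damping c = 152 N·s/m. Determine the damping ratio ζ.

Series springs: 1/k_eq = 1/29100 + 1/24500 + 1/44900 = 9.745×10^-5, so k_eq = 10260 N/m.
ω_n = √(k_eq/m) = √(10260/24.5) = 20.47 rad/s.
Critical damping c_c = 2√(k_eq·m) = 2√(10260 × 24.5) = 1003 N·s/m, so ζ = c/c_c = 152/1003 = 0.1516.

0.152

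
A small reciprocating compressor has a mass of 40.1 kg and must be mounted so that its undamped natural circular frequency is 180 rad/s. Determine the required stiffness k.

k = m·ω_n² = 40.1 × 180.0² = 40.1 × 32400 = 1299000 N/m.

1300000 N/m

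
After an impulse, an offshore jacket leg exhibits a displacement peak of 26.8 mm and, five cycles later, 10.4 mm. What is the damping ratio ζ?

Logarithmic decrement δ = (1/n)·ln(x₀/x_n) = (1/5)·ln(26.8/10.4) = (1/5)·ln(2.577) = 0.1893.
ζ = δ/√(4π² + δ²) = 0.1893/√(39.48 + 0.0358) = 0.1893/6.286 = 0.03012.

0.0301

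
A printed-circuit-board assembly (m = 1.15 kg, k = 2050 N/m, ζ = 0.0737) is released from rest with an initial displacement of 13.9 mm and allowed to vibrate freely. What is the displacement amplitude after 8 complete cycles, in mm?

Logarithmic decrement δ = 2πζ/√(1 − ζ²) = 2π × 0.07370/√(1 − 0.00543) = 0.4643.
After n cycles, x_n/x₀ = e^(−nδ), so x_8 = 13.9 × e^(−8 × 0.4643) = 13.9 × 0.02436 = 0.3387 mm.

0.339 mm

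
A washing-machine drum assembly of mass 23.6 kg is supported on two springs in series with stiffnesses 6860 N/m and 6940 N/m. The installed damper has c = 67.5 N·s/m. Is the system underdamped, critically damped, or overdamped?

underdamped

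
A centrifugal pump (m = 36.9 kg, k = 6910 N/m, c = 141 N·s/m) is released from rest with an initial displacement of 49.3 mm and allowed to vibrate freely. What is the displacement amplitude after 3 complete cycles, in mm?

3.46 mm

ζ = c/(2√(km)) = 141/(2√(6910 × 36.9)) = 141/1010 = 0.1396.
Logarithmic decrement δ = 2πζ/√(1 − ζ²) = 2π × 0.1396/√(1 − 0.0195) = 0.8859.
After n cycles, x_n/x₀ = e^(−nδ), so x_3 = 49.3 × e^(−3 × 0.8859) = 49.3 × 0.07011 = 3.456 mm.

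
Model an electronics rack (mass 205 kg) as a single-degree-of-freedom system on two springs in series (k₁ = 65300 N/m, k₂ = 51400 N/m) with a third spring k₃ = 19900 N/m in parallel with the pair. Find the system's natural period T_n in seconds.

Series pair: k_s = k₁k₂/(k₁+k₂) = (65300)(51400)/(65300 + 51400) = 28760 N/m. In parallel with k₃: k_eq = 28760 + 19900 = 48660 N/m.
ω_n = √(k_eq/m) = √(48660/205) = √237.4 = 15.41 rad/s.
T_n = 2π/ω_n = 6.283/15.41 = 0.4078 s.

0.408 s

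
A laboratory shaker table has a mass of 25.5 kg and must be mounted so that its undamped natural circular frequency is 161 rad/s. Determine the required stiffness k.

661000 N/m

k = m·ω_n² = 25.5 × 161.0² = 25.5 × 25920 = 661000 N/m.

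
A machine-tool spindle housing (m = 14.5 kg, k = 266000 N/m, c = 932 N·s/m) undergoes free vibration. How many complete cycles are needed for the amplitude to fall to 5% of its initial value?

ζ = c/(2√(km)) = 932/(2√(266000 × 14.5)) = 932/3928 = 0.2373.
Logarithmic decrement δ = 2πζ/√(1 − ζ²) = 2π × 0.2373/√(1 − 0.0563) = 1.535.
x_n/x₀ = e^(−nδ) ≤ 0.05; take ln: n ≥ ln(1/0.05)/δ = 2.996/1.535 = 1.952.
So 2 complete cycles are required.

2 cycles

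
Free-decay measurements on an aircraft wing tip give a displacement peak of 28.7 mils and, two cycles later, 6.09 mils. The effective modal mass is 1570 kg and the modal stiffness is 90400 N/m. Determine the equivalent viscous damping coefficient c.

2920 N·s/m

Logarithmic decrement δ = (1/n)·ln(x₀/x_n) = (1/2)·ln(28.7/6.09) = (1/2)·ln(4.713) = 0.7751.
ζ = δ/√(4π² + δ²) = 0.7751/√(39.48 + 0.601) = 0.7751/6.331 = 0.1224.
c = ζ · 2√(km) = 0.1224 × 2√(90400 × 1570) = 0.1224 × 23830 = 2917 N·s/m.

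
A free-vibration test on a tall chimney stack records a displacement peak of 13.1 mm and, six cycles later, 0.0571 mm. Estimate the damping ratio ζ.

0.143

Logarithmic decrement δ = (1/n)·ln(x₀/x_n) = (1/6)·ln(13.1/0.0571) = (1/6)·ln(229.4) = 0.9059.
ζ = δ/√(4π² + δ²) = 0.9059/√(39.48 + 0.821) = 0.9059/6.348 = 0.1427.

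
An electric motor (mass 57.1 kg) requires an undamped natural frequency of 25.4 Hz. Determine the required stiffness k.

1450000 N/m

ω_n = 2πf_n = 2π × 25.4 = 159.6 rad/s.
k = m·ω_n² = 57.1 × 159.6² = 57.1 × 25470 = 1454000 N/m.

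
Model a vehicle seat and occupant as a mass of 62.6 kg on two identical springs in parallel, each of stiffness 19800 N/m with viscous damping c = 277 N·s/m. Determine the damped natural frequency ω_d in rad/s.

Parallel springs add: k_eq = 2 × 19800 = 39600 N/m.
ω_n = √(k_eq/m) = √(39600/62.6) = 25.15 rad/s.
Critical damping c_c = 2√(k_eq·m) = 2√(39600 × 62.6) = 3149 N·s/m, so ζ = c/c_c = 277/3149 = 0.08797.
ω_d = ω_n√(1 − ζ²) = 25.15 × √(1 − 0.00774) = 25.05 rad/s.

25.1 rad/s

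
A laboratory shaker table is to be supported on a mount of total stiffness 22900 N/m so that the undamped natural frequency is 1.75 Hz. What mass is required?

ω_n = 2πf_n = 2π × 1.75 = 11.00 rad/s.
m = k/ω_n² = 22900/11.00² = 22900/120.9 = 189.4 kg.

189 kg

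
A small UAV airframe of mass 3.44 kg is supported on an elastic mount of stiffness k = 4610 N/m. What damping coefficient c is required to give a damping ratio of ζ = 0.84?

212 N·s/m

c_c = 2√(k·m) = 2√(4610 × 3.44) = 251.9 N·s/m.
c = ζ·c_c = 0.84 × 251.9 = 211.6 N·s/m.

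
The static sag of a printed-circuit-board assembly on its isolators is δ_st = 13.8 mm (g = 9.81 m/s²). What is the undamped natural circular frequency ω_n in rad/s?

ω_n = √(g/δ_st) = √(9.81/0.0138) = √710.9 = 26.66 rad/s.

26.7 rad/s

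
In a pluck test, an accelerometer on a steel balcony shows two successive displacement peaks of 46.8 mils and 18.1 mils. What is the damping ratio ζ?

0.149

Logarithmic decrement δ = (1/n)·ln(x₀/x_n) = (1/1)·ln(46.8/18.1) = (1/1)·ln(2.586) = 0.9500.
ζ = δ/√(4π² + δ²) = 0.9500/√(39.48 + 0.902) = 0.9500/6.355 = 0.1495.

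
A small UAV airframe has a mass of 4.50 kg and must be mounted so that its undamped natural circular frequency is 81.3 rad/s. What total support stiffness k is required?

29700 N/m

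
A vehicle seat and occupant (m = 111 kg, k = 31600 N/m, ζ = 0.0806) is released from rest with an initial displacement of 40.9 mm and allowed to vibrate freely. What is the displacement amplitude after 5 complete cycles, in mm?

3.22 mm

Logarithmic decrement δ = 2πζ/√(1 − ζ²) = 2π × 0.08060/√(1 − 0.00650) = 0.5081.
After n cycles, x_n/x₀ = e^(−nδ), so x_5 = 40.9 × e^(−5 × 0.5081) = 40.9 × 0.07884 = 3.224 mm.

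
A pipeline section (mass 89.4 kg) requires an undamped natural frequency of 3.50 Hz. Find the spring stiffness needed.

43200 N/m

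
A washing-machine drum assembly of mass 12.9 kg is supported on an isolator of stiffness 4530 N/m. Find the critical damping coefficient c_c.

c_c = 2√(k·m) = 2√(4530 × 12.9) = 2 × 241.7 = 483.5 N·s/m.

483 N·s/m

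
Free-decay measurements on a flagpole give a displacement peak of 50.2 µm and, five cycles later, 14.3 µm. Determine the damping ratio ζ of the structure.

0.0399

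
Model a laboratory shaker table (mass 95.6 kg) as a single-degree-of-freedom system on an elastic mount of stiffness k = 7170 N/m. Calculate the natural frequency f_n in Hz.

ω_n = √(k/m) = √(7170/95.6) = √75.00 = 8.660 rad/s.
f_n = ω_n/(2π) = 8.660/6.283 = 1.378 Hz.

1.38 Hz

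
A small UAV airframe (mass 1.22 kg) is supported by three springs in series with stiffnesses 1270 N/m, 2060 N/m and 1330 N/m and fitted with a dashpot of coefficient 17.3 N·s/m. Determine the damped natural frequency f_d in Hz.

Series springs: 1/k_eq = 1/1270 + 1/2060 + 1/1330 = 0.002025, so k_eq = 493.9 N/m.
ω_n = √(k_eq/m) = √(493.9/1.22) = 20.12 rad/s.
Critical damping c_c = 2√(k_eq·m) = 2√(493.9 × 1.22) = 49.09 N·s/m, so ζ = c/c_c = 17.3/49.09 = 0.3524.
ω_d = ω_n√(1 − ζ²) = 20.12 × √(1 − 0.124) = 18.83 rad/s.
f_d = ω_d/(2π) = 2.997 Hz.

3.00 Hz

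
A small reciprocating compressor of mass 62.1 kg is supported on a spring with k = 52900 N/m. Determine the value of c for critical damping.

c_c = 2√(k·m) = 2√(52900 × 62.1) = 2 × 1812 = 3625 N·s/m.

3620 N·s/m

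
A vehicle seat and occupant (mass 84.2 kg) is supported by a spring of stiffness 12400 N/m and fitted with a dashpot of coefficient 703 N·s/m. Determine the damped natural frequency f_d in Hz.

1.81 Hz

ω_n = √(k/m) = √(12400/84.2) = 12.14 rad/s.
Critical damping c_c = 2√(k·m) = 2√(12400 × 84.2) = 2044 N·s/m, so ζ = c/c_c = 703/2044 = 0.3440.
ω_d = ω_n√(1 − ζ²) = 12.14 × √(1 − 0.118) = 11.39 rad/s.
f_d = ω_d/(2π) = 1.814 Hz.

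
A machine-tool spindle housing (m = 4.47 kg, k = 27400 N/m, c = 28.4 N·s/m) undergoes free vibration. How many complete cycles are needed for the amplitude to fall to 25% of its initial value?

ζ = c/(2√(km)) = 28.4/(2√(27400 × 4.47)) = 28.4/699.9 = 0.04058.
Logarithmic decrement δ = 2πζ/√(1 − ζ²) = 2π × 0.04058/√(1 − 0.00165) = 0.2552.
x_n/x₀ = e^(−nδ) ≤ 0.25; take ln: n ≥ ln(1/0.25)/δ = 1.386/0.2552 = 5.433.
So 6 complete cycles are required.

6 cycles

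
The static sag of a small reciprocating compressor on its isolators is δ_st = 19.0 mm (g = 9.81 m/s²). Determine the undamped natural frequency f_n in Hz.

3.62 Hz

ω_n = √(g/δ_st) = √(9.81/0.0190) = √516.3 = 22.72 rad/s.
f_n = ω_n/(2π) = 22.72/6.283 = 3.616 Hz.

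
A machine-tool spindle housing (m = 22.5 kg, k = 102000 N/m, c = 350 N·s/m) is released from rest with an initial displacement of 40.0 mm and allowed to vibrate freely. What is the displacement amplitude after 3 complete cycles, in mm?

ζ = c/(2√(km)) = 350/(2√(102000 × 22.5)) = 350/3030 = 0.1155.
Logarithmic decrement δ = 2πζ/√(1 − ζ²) = 2π × 0.1155/√(1 − 0.0133) = 0.7307.
After n cycles, x_n/x₀ = e^(−nδ), so x_3 = 40.0 × e^(−3 × 0.7307) = 40.0 × 0.1117 = 4.467 mm.

4.47 mm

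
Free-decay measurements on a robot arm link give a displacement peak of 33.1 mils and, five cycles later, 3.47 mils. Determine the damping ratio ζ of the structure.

0.0716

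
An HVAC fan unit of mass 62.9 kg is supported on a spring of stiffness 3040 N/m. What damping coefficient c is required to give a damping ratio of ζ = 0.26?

c_c = 2√(k·m) = 2√(3040 × 62.9) = 874.6 N·s/m.
c = ζ·c_c = 0.26 × 874.6 = 227.4 N·s/m.

227 N·s/m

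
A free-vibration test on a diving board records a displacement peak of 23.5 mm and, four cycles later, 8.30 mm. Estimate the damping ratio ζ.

0.0414

Logarithmic decrement δ = (1/n)·ln(x₀/x_n) = (1/4)·ln(23.5/8.30) = (1/4)·ln(2.831) = 0.2602.
ζ = δ/√(4π² + δ²) = 0.2602/√(39.48 + 0.0677) = 0.2602/6.289 = 0.04137.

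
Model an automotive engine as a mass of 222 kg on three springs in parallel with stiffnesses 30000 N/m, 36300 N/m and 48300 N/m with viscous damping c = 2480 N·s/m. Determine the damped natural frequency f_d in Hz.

3.51 Hz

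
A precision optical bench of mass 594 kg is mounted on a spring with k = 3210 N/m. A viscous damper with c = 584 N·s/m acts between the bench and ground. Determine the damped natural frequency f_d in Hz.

0.362 Hz

ω_n = √(k/m) = √(3210/594) = 2.325 rad/s.
Critical damping c_c = 2√(k·m) = 2√(3210 × 594) = 2762 N·s/m, so ζ = c/c_c = 584/2762 = 0.2115.
ω_d = ω_n√(1 − ζ²) = 2.325 × √(1 − 0.0447) = 2.272 rad/s.
f_d = ω_d/(2π) = 0.3616 Hz.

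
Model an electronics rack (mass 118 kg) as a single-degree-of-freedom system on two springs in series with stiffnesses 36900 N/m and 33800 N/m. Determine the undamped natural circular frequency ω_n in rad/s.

12.2 rad/s

Series springs: 1/k_eq = 1/36900 + 1/33800 = 5.669×10^-5, so k_eq = 17640 N/m.
ω_n = √(k_eq/m) = √(17640/118) = √149.5 = 12.23 rad/s.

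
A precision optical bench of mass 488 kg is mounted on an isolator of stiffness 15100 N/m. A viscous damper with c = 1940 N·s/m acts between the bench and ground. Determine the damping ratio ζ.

ω_n = √(k/m) = √(15100/488) = 5.563 rad/s.
Critical damping c_c = 2√(k·m) = 2√(15100 × 488) = 5429 N·s/m, so ζ = c/c_c = 1940/5429 = 0.3573.

0.357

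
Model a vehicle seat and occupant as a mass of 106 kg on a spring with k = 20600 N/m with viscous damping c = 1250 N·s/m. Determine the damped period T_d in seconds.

0.497 s

ω_n = √(k/m) = √(20600/106) = 13.94 rad/s.
Critical damping c_c = 2√(k·m) = 2√(20600 × 106) = 2955 N·s/m, so ζ = c/c_c = 1250/2955 = 0.4230.
ω_d = ω_n√(1 − ζ²) = 13.94 × √(1 − 0.179) = 12.63 rad/s.
T_d = 2π/ω_d = 0.4974 s.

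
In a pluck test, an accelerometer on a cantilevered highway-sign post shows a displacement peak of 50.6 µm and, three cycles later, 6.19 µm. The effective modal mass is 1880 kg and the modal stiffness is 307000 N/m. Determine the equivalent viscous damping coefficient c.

5320 N·s/m

Logarithmic decrement δ = (1/n)·ln(x₀/x_n) = (1/3)·ln(50.6/6.19) = (1/3)·ln(8.174) = 0.7003.
ζ = δ/√(4π² + δ²) = 0.7003/√(39.48 + 0.490) = 0.7003/6.322 = 0.1108.
c = ζ · 2√(km) = 0.1108 × 2√(307000 × 1880) = 0.1108 × 48050 = 5323 N·s/m.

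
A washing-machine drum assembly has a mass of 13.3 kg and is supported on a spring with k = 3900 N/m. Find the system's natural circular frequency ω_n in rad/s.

ω_n = √(k/m) = √(3900/13.3) = √293.2 = 17.12 rad/s.

17.1 rad/s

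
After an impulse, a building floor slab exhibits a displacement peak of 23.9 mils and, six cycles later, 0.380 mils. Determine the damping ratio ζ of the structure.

Logarithmic decrement δ = (1/n)·ln(x₀/x_n) = (1/6)·ln(23.9/0.380) = (1/6)·ln(62.89) = 0.6902.
ζ = δ/√(4π² + δ²) = 0.6902/√(39.48 + 0.476) = 0.6902/6.321 = 0.1092.

0.109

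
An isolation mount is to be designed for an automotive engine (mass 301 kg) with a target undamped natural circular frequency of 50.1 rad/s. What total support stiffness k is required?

k = m·ω_n² = 301 × 50.10² = 301 × 2510 = 755500 N/m.

756000 N/m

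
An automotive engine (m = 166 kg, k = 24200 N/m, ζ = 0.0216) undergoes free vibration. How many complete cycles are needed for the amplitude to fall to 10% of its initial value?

17 cycles

Logarithmic decrement δ = 2πζ/√(1 − ζ²) = 2π × 0.02160/√(1 − 0.000467) = 0.1357.
x_n/x₀ = e^(−nδ) ≤ 0.1; take ln: n ≥ ln(1/0.1)/δ = 2.303/0.1357 = 16.96.
So 17 complete cycles are required.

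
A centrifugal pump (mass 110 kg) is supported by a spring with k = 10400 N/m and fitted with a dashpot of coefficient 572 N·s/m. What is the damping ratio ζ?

0.267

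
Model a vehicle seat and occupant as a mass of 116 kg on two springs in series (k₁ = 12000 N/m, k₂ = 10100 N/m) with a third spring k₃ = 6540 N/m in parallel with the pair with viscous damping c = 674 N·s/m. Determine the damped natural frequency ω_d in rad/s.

Series pair: k_s = k₁k₂/(k₁+k₂) = (12000)(10100)/(12000 + 10100) = 5484 N/m. In parallel with k₃: k_eq = 5484 + 6540 = 12020 N/m.
ω_n = √(k_eq/m) = √(12020/116) = 10.18 rad/s.
Critical damping c_c = 2√(k_eq·m) = 2√(12020 × 116) = 2362 N·s/m, so ζ = c/c_c = 674/2362 = 0.2853.
ω_d = ω_n√(1 − ζ²) = 10.18 × √(1 − 0.0814) = 9.758 rad/s.

9.76 rad/s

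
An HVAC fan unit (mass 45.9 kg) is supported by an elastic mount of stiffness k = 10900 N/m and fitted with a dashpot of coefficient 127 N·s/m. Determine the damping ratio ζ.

ω_n = √(k/m) = √(10900/45.9) = 15.41 rad/s.
Critical damping c_c = 2√(k·m) = 2√(10900 × 45.9) = 1415 N·s/m, so ζ = c/c_c = 127/1415 = 0.08977.

0.0898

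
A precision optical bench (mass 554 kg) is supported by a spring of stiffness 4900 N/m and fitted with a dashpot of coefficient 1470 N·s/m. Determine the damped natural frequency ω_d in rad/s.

2.66 rad/s

ω_n = √(k/m) = √(4900/554) = 2.974 rad/s.
Critical damping c_c = 2√(k·m) = 2√(4900 × 554) = 3295 N·s/m, so ζ = c/c_c = 1470/3295 = 0.4461.
ω_d = ω_n√(1 − ζ²) = 2.974 × √(1 − 0.199) = 2.662 rad/s.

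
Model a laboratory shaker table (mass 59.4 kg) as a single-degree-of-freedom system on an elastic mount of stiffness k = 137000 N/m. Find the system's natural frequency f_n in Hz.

ω_n = √(k/m) = √(137000/59.4) = √2306 = 48.02 rad/s.
f_n = ω_n/(2π) = 48.02/6.283 = 7.643 Hz.

7.64 Hz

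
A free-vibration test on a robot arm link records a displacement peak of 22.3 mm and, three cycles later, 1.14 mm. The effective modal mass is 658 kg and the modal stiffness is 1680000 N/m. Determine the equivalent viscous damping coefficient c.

10400 N·s/m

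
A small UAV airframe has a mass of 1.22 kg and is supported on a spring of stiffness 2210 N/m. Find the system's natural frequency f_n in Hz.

6.77 Hz

ω_n = √(k/m) = √(2210/1.22) = √1811 = 42.56 rad/s.
f_n = ω_n/(2π) = 42.56/6.283 = 6.774 Hz.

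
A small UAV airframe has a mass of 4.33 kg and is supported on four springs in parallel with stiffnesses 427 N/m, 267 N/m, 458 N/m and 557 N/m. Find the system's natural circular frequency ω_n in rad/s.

19.9 rad/s

Parallel springs add: k_eq = 427 + 267 + 458 + 557 = 1709 N/m.
ω_n = √(k_eq/m) = √(1709/4.33) = √394.7 = 19.87 rad/s.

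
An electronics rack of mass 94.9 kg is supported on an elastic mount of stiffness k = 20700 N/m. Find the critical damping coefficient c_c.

c_c = 2√(k·m) = 2√(20700 × 94.9) = 2 × 1402 = 2803 N·s/m.

2800 N·s/m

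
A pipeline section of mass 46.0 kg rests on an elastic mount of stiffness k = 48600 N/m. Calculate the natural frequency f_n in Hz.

ω_n = √(k/m) = √(48600/46.0) = √1057 = 32.50 rad/s.
f_n = ω_n/(2π) = 32.50/6.283 = 5.173 Hz.

5.17 Hz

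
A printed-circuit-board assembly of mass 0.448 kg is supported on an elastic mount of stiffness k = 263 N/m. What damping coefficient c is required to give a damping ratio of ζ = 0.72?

15.6 N·s/m

c_c = 2√(k·m) = 2√(263.0 × 0.448) = 21.71 N·s/m.
c = ζ·c_c = 0.72 × 21.71 = 15.63 N·s/m.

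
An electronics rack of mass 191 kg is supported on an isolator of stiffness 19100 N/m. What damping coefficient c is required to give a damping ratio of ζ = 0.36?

1380 N·s/m

c_c = 2√(k·m) = 2√(19100 × 191) = 3820 N·s/m.
c = ζ·c_c = 0.36 × 3820 = 1375 N·s/m.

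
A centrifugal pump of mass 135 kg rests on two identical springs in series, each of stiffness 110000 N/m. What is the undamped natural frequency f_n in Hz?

3.21 Hz

Series springs: 1/k_eq = 2/110000, so k_eq = 110000/2 = 55000 N/m.
ω_n = √(k_eq/m) = √(55000/135) = √407.4 = 20.18 rad/s.
f_n = ω_n/(2π) = 20.18/6.283 = 3.212 Hz.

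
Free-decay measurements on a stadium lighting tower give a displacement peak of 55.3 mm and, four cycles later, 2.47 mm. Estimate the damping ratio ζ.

0.123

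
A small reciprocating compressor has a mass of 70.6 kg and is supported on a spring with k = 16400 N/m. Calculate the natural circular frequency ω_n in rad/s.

15.2 rad/s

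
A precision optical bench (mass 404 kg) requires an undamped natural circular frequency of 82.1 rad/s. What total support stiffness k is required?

k = m·ω_n² = 404 × 82.10² = 404 × 6740 = 2723000 N/m.

2720000 N/m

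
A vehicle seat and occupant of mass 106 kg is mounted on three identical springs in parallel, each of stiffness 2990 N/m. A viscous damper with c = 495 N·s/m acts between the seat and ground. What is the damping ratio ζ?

0.254

Parallel springs add: k_eq = 3 × 2990 = 8970 N/m.
ω_n = √(k_eq/m) = √(8970/106) = 9.199 rad/s.
Critical damping c_c = 2√(k_eq·m) = 2√(8970 × 106) = 1950 N·s/m, so ζ = c/c_c = 495/1950 = 0.2538.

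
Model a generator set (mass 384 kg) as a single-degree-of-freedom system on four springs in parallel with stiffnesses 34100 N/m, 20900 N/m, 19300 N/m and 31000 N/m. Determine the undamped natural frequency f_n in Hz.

2.64 Hz

Parallel springs add: k_eq = 34100 + 20900 + 19300 + 31000 = 105300 N/m.
ω_n = √(k_eq/m) = √(105300/384) = √274.2 = 16.56 rad/s.
f_n = ω_n/(2π) = 16.56/6.283 = 2.636 Hz.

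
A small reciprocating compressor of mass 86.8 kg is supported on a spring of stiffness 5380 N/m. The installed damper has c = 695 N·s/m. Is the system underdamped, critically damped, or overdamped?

underdamped

c_c = 2√(k·m) = 1367 N·s/m; ζ = c/c_c = 695/1367 = 0.509.
Since ζ < 1 the system is underdamped.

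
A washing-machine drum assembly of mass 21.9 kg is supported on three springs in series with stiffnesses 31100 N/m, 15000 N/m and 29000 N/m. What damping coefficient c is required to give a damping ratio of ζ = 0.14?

Series springs: 1/k_eq = 1/31100 + 1/15000 + 1/29000 = 0.0001333, so k_eq = 7502 N/m.
c_c = 2√(k_eq·m) = 2√(7502 × 21.9) = 810.6 N·s/m.
c = ζ·c_c = 0.14 × 810.6 = 113.5 N·s/m.

113 N·s/m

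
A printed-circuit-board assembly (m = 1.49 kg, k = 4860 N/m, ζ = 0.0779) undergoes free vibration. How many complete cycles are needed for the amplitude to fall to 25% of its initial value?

Logarithmic decrement δ = 2πζ/√(1 − ζ²) = 2π × 0.07790/√(1 − 0.00607) = 0.4910.
x_n/x₀ = e^(−nδ) ≤ 0.25; take ln: n ≥ ln(1/0.25)/δ = 1.386/0.4910 = 2.824.
So 3 complete cycles are required.

3 cycles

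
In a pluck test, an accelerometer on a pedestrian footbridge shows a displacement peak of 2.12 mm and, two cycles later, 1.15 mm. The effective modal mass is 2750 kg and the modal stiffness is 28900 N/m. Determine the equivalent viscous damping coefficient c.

Logarithmic decrement δ = (1/n)·ln(x₀/x_n) = (1/2)·ln(2.12/1.15) = (1/2)·ln(1.843) = 0.3058.
ζ = δ/√(4π² + δ²) = 0.3058/√(39.48 + 0.0935) = 0.3058/6.291 = 0.04862.
c = ζ · 2√(km) = 0.04862 × 2√(28900 × 2750) = 0.04862 × 17830 = 866.8 N·s/m.

867 N·s/m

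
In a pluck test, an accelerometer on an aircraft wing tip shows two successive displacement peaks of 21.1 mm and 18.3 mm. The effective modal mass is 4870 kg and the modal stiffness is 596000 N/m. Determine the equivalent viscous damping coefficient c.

Logarithmic decrement δ = (1/n)·ln(x₀/x_n) = (1/1)·ln(21.1/18.3) = (1/1)·ln(1.153) = 0.1424.
ζ = δ/√(4π² + δ²) = 0.1424/√(39.48 + 0.0203) = 0.1424/6.285 = 0.02265.
c = ζ · 2√(km) = 0.02265 × 2√(596000 × 4870) = 0.02265 × 107800 = 2441 N·s/m.

2440 N·s/m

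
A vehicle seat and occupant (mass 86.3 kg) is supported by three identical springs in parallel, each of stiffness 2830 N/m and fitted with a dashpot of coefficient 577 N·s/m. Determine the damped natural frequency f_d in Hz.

Parallel springs add: k_eq = 3 × 2830 = 8490 N/m.
ω_n = √(k_eq/m) = √(8490/86.3) = 9.919 rad/s.
Critical damping c_c = 2√(k_eq·m) = 2√(8490 × 86.3) = 1712 N·s/m, so ζ = c/c_c = 577/1712 = 0.3370.
ω_d = ω_n√(1 − ζ²) = 9.919 × √(1 − 0.114) = 9.338 rad/s.
f_d = ω_d/(2π) = 1.486 Hz.

1.49 Hz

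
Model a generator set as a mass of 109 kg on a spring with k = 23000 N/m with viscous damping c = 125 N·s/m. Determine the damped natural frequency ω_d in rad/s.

ω_n = √(k/m) = √(23000/109) = 14.53 rad/s.
Critical damping c_c = 2√(k·m) = 2√(23000 × 109) = 3167 N·s/m, so ζ = c/c_c = 125/3167 = 0.03947.
ω_d = ω_n√(1 − ζ²) = 14.53 × √(1 − 0.00156) = 14.51 rad/s.

14.5 rad/s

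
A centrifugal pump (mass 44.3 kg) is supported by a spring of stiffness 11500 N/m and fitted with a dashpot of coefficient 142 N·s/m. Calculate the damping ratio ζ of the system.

ω_n = √(k/m) = √(11500/44.3) = 16.11 rad/s.
Critical damping c_c = 2√(k·m) = 2√(11500 × 44.3) = 1428 N·s/m, so ζ = c/c_c = 142/1428 = 0.09947.

0.0995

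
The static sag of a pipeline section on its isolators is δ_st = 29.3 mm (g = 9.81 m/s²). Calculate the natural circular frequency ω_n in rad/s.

18.3 rad/s

ω_n = √(g/δ_st) = √(9.81/0.0293) = √334.8 = 18.30 rad/s.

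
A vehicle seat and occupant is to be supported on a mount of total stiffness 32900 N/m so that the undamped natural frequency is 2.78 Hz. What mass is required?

ω_n = 2πf_n = 2π × 2.78 = 17.47 rad/s.
m = k/ω_n² = 32900/17.47² = 32900/305.1 = 107.8 kg.

108 kg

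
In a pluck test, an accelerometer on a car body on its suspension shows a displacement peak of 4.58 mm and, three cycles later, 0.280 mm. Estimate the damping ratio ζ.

0.147

Logarithmic decrement δ = (1/n)·ln(x₀/x_n) = (1/3)·ln(4.58/0.280) = (1/3)·ln(16.36) = 0.9316.
ζ = δ/√(4π² + δ²) = 0.9316/√(39.48 + 0.868) = 0.9316/6.352 = 0.1467.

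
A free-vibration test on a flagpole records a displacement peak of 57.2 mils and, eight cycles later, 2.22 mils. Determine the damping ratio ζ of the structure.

0.0645

Logarithmic decrement δ = (1/n)·ln(x₀/x_n) = (1/8)·ln(57.2/2.22) = (1/8)·ln(25.77) = 0.4061.
ζ = δ/√(4π² + δ²) = 0.4061/√(39.48 + 0.165) = 0.4061/6.296 = 0.06450.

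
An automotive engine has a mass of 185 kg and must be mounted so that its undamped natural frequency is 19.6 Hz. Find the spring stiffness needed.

2810000 N/m

ω_n = 2πf_n = 2π × 19.6 = 123.2 rad/s.
k = m·ω_n² = 185 × 123.2² = 185 × 15170 = 2806000 N/m.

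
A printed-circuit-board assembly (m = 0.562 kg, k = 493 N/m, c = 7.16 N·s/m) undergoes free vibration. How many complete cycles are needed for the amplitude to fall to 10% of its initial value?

2 cycles

ζ = c/(2√(km)) = 7.16/(2√(493 × 0.562)) = 7.16/33.29 = 0.2151.
Logarithmic decrement δ = 2πζ/√(1 − ζ²) = 2π × 0.2151/√(1 − 0.0463) = 1.384.
x_n/x₀ = e^(−nδ) ≤ 0.1; take ln: n ≥ ln(1/0.1)/δ = 2.303/1.384 = 1.664.
So 2 complete cycles are required.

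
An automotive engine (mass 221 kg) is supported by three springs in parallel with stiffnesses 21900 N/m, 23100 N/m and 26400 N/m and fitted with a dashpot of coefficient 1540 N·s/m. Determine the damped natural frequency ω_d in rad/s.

17.6 rad/s

Parallel springs add: k_eq = 21900 + 23100 + 26400 = 71400 N/m.
ω_n = √(k_eq/m) = √(71400/221) = 17.97 rad/s.
Critical damping c_c = 2√(k_eq·m) = 2√(71400 × 221) = 7945 N·s/m, so ζ = c/c_c = 1540/7945 = 0.1938.
ω_d = ω_n√(1 − ζ²) = 17.97 × √(1 − 0.0376) = 17.63 rad/s.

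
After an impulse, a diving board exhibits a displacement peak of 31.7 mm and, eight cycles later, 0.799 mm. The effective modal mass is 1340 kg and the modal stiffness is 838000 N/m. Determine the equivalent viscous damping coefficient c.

Logarithmic decrement δ = (1/n)·ln(x₀/x_n) = (1/8)·ln(31.7/0.799) = (1/8)·ln(39.67) = 0.4601.
ζ = δ/√(4π² + δ²) = 0.4601/√(39.48 + 0.212) = 0.4601/6.300 = 0.07303.
c = ζ · 2√(km) = 0.07303 × 2√(838000 × 1340) = 0.07303 × 67020 = 4894 N·s/m.

4890 N·s/m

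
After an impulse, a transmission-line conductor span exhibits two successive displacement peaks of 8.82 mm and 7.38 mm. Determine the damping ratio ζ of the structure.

0.0284

Logarithmic decrement δ = (1/n)·ln(x₀/x_n) = (1/1)·ln(8.82/7.38) = (1/1)·ln(1.195) = 0.1782.
ζ = δ/√(4π² + δ²) = 0.1782/√(39.48 + 0.0318) = 0.1782/6.286 = 0.02836.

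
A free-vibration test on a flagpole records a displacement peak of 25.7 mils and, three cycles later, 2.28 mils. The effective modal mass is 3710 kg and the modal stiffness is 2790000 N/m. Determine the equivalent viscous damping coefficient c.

25900 N·s/m

Logarithmic decrement δ = (1/n)·ln(x₀/x_n) = (1/3)·ln(25.7/2.28) = (1/3)·ln(11.27) = 0.8074.
ζ = δ/√(4π² + δ²) = 0.8074/√(39.48 + 0.652) = 0.8074/6.335 = 0.1275.
c = ζ · 2√(km) = 0.1275 × 2√(2790000 × 3710) = 0.1275 × 203500 = 25940 N·s/m.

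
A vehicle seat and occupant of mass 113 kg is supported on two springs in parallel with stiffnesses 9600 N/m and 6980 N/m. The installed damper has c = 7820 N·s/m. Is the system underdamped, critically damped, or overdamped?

overdamped

Parallel springs add: k_eq = 9600 + 6980 = 16580 N/m.
c_c = 2√(k_eq·m) = 2738 N·s/m; ζ = c/c_c = 7820/2738 = 2.86.
Since ζ > 1 the system is overdamped.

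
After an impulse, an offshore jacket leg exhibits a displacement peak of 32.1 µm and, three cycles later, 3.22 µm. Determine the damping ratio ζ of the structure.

Logarithmic decrement δ = (1/n)·ln(x₀/x_n) = (1/3)·ln(32.1/3.22) = (1/3)·ln(9.969) = 0.7665.
ζ = δ/√(4π² + δ²) = 0.7665/√(39.48 + 0.588) = 0.7665/6.330 = 0.1211.

0.121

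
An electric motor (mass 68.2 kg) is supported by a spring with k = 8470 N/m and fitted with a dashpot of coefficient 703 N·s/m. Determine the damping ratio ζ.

0.462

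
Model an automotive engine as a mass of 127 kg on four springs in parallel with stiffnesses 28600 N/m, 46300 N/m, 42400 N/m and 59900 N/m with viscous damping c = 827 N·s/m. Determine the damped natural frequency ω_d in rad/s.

37.2 rad/s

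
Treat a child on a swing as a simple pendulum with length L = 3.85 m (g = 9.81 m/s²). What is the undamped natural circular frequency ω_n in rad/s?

1.60 rad/s

For a simple pendulum ω_n = √(g/L) = √(9.81/3.85) = √2.548 = 1.596 rad/s.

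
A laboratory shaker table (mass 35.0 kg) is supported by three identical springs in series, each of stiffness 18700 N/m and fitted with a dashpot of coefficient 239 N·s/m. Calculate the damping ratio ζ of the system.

Series springs: 1/k_eq = 3/18700, so k_eq = 18700/3 = 6233 N/m.
ω_n = √(k_eq/m) = √(6233/35.0) = 13.35 rad/s.
Critical damping c_c = 2√(k_eq·m) = 2√(6233 × 35.0) = 934.2 N·s/m, so ζ = c/c_c = 239/934.2 = 0.2558.

0.256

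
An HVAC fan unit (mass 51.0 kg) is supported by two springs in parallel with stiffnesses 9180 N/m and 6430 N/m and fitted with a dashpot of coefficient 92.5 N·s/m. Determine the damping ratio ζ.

Parallel springs add: k_eq = 9180 + 6430 = 15610 N/m.
ω_n = √(k_eq/m) = √(15610/51.0) = 17.50 rad/s.
Critical damping c_c = 2√(k_eq·m) = 2√(15610 × 51.0) = 1784 N·s/m, so ζ = c/c_c = 92.5/1784 = 0.05184.

0.0518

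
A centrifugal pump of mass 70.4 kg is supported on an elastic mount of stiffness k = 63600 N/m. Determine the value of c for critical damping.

4230 N·s/m

c_c = 2√(k·m) = 2√(63600 × 70.4) = 2 × 2116 = 4232 N·s/m.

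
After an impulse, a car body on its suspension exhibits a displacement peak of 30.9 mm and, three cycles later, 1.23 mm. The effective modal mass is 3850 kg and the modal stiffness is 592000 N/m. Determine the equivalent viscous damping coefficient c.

16100 N·s/m

Logarithmic decrement δ = (1/n)·ln(x₀/x_n) = (1/3)·ln(30.9/1.23) = (1/3)·ln(25.12) = 1.075.
ζ = δ/√(4π² + δ²) = 1.075/√(39.48 + 1.15) = 1.075/6.374 = 0.1686.
c = ζ · 2√(km) = 0.1686 × 2√(592000 × 3850) = 0.1686 × 95480 = 16100 N·s/m.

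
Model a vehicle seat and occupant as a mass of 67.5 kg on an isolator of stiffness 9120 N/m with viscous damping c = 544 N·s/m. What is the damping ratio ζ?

0.347

ω_n = √(k/m) = √(9120/67.5) = 11.62 rad/s.
Critical damping c_c = 2√(k·m) = 2√(9120 × 67.5) = 1569 N·s/m, so ζ = c/c_c = 544/1569 = 0.3467.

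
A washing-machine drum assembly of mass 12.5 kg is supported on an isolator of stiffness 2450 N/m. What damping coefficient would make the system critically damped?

c_c = 2√(k·m) = 2√(2450 × 12.5) = 2 × 175.0 = 350.0 N·s/m.

350 N·s/m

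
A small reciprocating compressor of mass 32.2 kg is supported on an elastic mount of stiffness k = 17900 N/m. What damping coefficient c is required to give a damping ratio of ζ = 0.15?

228 N·s/m

c_c = 2√(k·m) = 2√(17900 × 32.2) = 1518 N·s/m.
c = ζ·c_c = 0.15 × 1518 = 227.8 N·s/m.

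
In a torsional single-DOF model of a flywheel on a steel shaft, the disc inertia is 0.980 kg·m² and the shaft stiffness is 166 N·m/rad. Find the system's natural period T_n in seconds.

0.483 s

ω_n = √(k_t/J) = √(166/0.980) = √169.4 = 13.01 rad/s.
T_n = 2π/ω_n = 6.283/13.01 = 0.4828 s.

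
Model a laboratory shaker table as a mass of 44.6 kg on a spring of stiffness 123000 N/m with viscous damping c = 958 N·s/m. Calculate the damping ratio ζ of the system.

0.205

ω_n = √(k/m) = √(123000/44.6) = 52.52 rad/s.
Critical damping c_c = 2√(k·m) = 2√(123000 × 44.6) = 4684 N·s/m, so ζ = c/c_c = 958/4684 = 0.2045.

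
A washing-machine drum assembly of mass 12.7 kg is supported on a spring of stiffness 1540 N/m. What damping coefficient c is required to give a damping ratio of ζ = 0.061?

17.1 N·s/m

c_c = 2√(k·m) = 2√(1540 × 12.7) = 279.7 N·s/m.
c = ζ·c_c = 0.061 × 279.7 = 17.06 N·s/m.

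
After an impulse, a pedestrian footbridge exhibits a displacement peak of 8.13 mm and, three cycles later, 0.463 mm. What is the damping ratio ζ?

0.150

Logarithmic decrement δ = (1/n)·ln(x₀/x_n) = (1/3)·ln(8.13/0.463) = (1/3)·ln(17.56) = 0.9552.
ζ = δ/√(4π² + δ²) = 0.9552/√(39.48 + 0.912) = 0.9552/6.355 = 0.1503.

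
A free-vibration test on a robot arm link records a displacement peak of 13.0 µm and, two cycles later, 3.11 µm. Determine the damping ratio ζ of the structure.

Logarithmic decrement δ = (1/n)·ln(x₀/x_n) = (1/2)·ln(13.0/3.11) = (1/2)·ln(4.180) = 0.7152.
ζ = δ/√(4π² + δ²) = 0.7152/√(39.48 + 0.511) = 0.7152/6.324 = 0.1131.

0.113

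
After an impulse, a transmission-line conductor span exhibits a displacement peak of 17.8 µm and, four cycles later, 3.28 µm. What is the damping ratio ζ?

Logarithmic decrement δ = (1/n)·ln(x₀/x_n) = (1/4)·ln(17.8/3.28) = (1/4)·ln(5.427) = 0.4228.
ζ = δ/√(4π² + δ²) = 0.4228/√(39.48 + 0.179) = 0.4228/6.297 = 0.06715.

0.0671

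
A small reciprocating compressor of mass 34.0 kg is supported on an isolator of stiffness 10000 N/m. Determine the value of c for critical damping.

1170 N·s/m

c_c = 2√(k·m) = 2√(10000 × 34.0) = 2 × 583.1 = 1166 N·s/m.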